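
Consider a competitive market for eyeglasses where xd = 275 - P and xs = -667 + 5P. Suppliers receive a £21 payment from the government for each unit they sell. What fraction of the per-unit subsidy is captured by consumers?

Pre-subsidy: 275 - P = -667 + 5P gives P* = 157, x* = 118.
With the subsidy, sellers receive Ps = Pb + 21 for each unit, where Pb is the price buyers pay.
Supply in terms of Pb becomes xs = -667 + 5(Pb + 21) = -562 + 5Pb. Setting this equal to demand: 275 - Pb = -562 + 5Pb, so Pb = 139.5.
Sellers receive Ps = 139.5 + 21 = 160.5; x' = 275 − 1·139.5 = 135.5.
Buyers' price falls by P* − Pb = 157 − 139.5 = 17.5; sellers' price rises by Ps − P* = 160.5 − 157 = 3.5.
So consumers capture 17.5/21 = 5/6 of each unit of subsidy.

Consumer share = 5/6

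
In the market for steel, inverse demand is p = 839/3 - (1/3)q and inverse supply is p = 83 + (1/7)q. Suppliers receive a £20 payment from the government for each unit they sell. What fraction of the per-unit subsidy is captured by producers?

Pre-subsidy: 839/3 - (1/3)q = 83 + (1/7)q gives q* = 413 and p* = 142.
With the subsidy, sellers receive ps = pb + 20 for each unit, where pb is the price buyers pay.
On the curves, pb = 839/3 - (1/3)q and ps = 83 + (1/7)q; the wedge ps − pb = 20 gives 83 + (1/7)q − (839/3 - (1/3)q) = 20, so q' = 455.
Then pb = 839/3 − (1/3)·455 = 128 and ps = 83 + (1/7)·455 = 148.
Buyers' price falls by p* − pb = 142 − 128 = 14; sellers' price rises by ps − p* = 148 − 142 = 6.
So producers capture 6/20 = 0.3 of each unit of subsidy.

Producer share = 0.3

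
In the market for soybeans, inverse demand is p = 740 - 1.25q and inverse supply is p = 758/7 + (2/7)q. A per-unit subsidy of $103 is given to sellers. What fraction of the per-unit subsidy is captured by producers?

Producer share = 8/43

Pre-subsidy: 740 - 1.25q = 758/7 + (2/7)q gives q* = 17688/43 and p* = 9710/43.
With the subsidy, sellers receive ps = pb + 103 for each unit, where pb is the price buyers pay.
On the curves, pb = 740 - 1.25q and ps = 758/7 + (2/7)q; the wedge ps − pb = 103 gives 758/7 + (2/7)q − (740 - 1.25q) = 103, so q' = 20572/43.
Then pb = 740 − 1.25·(20572/43) = 6105/43 and ps = 758/7 + (2/7)·(20572/43) = 10534/43.
Buyers' price falls by p* − pb = 9710/43 − 6105/43 = 3605/43; sellers' price rises by ps − p* = 10534/43 − 9710/43 = 824/43.
So producers capture (824/43)/103 = 8/43 of each unit of subsidy.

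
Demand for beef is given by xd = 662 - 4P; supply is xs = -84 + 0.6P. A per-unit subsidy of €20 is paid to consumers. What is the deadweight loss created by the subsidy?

Pre-subsidy: 662 - 4P = -84 + 0.6P gives P* = 3730/23, x* = 306/23.
With the rebate, buyers effectively pay Pb = Ps − 20, where Ps is the price sellers receive.
Demand in terms of Ps becomes xd = 662 − 4(Ps − 20) = 742 - 4Ps. Setting this equal to supply: 742 - 4Ps = -84 + 0.6Ps, so Ps = 4130/23.
Buyers pay Pb = 4130/23 − 20 = 3670/23; x' = -84 + 0.6·(4130/23) = 546/23.
The subsidy expands output by 546/23 − 306/23 = 240/23 past the efficient level; on those units the gap between marginal cost and willingness to pay runs from 0 up to 20.
DWL = ½ × 20 × 240/23 = 2400/23.

Deadweight loss = 2400/23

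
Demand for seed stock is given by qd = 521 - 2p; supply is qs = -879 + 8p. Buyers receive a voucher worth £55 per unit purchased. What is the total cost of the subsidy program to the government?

Pre-subsidy: 521 - 2p = -879 + 8p gives p* = 140, q* = 241.
With the rebate, buyers effectively pay pb = ps − 55, where ps is the price sellers receive.
Demand in terms of ps becomes qd = 521 − 2(ps − 55) = 631 - 2ps. Setting this equal to supply: 631 - 2ps = -879 + 8ps, so ps = 151.
Buyers pay pb = 151 − 55 = 96; q' = -879 + 8·151 = 329.
Government outlay = subsidy × quantity = 55 × 329 = 18095.

Government cost = £18095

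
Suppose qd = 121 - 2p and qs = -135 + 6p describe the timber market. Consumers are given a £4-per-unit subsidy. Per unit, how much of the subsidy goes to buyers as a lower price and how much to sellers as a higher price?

Pre-subsidy: 121 - 2p = -135 + 6p gives p* = 32, q* = 57.
With the rebate, buyers effectively pay pb = ps − 4, where ps is the price sellers receive.
Demand in terms of ps becomes qd = 121 − 2(ps − 4) = 129 - 2ps. Setting this equal to supply: 129 - 2ps = -135 + 6ps, so ps = 33.
Buyers pay pb = 33 − 4 = 29; q' = -135 + 6·33 = 63.
Buyers' price falls by p* − pb = 32 − 29 = 3; sellers' price rises by ps − p* = 33 − 32 = 1.

Buyers gain £3 per unit; sellers gain £1 per unit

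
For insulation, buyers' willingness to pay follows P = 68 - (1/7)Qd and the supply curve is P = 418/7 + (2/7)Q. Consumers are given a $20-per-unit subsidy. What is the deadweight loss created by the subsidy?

Deadweight loss = 1400/3

Pre-subsidy: 68 - (1/7)Q = 418/7 + (2/7)Q gives Q* = 58/3 and P* = 1370/21.
With the rebate, buyers effectively pay Pb = Ps − 20, where Ps is the price sellers receive.
On the curves, Pb = 68 - (1/7)Q and Ps = 418/7 + (2/7)Q; the wedge Ps − Pb = 20 gives 418/7 + (2/7)Q − (68 - (1/7)Q) = 20, so Q' = 66.
Then Pb = 68 − (1/7)·66 = 410/7 and Ps = 418/7 + (2/7)·66 = 550/7.
The subsidy expands output by 66 − 58/3 = 140/3 past the efficient level; on those units the gap between marginal cost and willingness to pay runs from 0 up to 20.
DWL = ½ × 20 × 140/3 = 1400/3.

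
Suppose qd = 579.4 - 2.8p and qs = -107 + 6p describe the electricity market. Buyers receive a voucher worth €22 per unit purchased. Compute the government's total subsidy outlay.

Pre-subsidy: 579.4 - 2.8p = -107 + 6p gives p* = 78, q* = 361.
With the rebate, buyers effectively pay pb = ps − 22, where ps is the price sellers receive.
Demand in terms of ps becomes qd = 579.4 − 2.8(ps − 22) = 641 - 2.8ps. Setting this equal to supply: 641 - 2.8ps = -107 + 6ps, so ps = 85.
Buyers pay pb = 85 − 22 = 63; q' = -107 + 6·85 = 403.
Government outlay = subsidy × quantity = 22 × 403 = 8866.

Government cost = €8866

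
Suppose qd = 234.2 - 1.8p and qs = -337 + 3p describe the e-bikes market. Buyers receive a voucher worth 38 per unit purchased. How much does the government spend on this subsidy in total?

Government cost = 2384.5

Pre-subsidy: 234.2 - 1.8p = -337 + 3p gives p* = 119, q* = 20.
With the rebate, buyers effectively pay pb = ps − 38, where ps is the price sellers receive.
Demand in terms of ps becomes qd = 234.2 − 1.8(ps − 38) = 302.6 - 1.8ps. Setting this equal to supply: 302.6 - 1.8ps = -337 + 3ps, so ps = 133.25.
Buyers pay pb = 133.25 − 38 = 95.25; q' = -337 + 3·133.25 = 62.75.
Government outlay = subsidy × quantity = 38 × 62.75 = 2384.5.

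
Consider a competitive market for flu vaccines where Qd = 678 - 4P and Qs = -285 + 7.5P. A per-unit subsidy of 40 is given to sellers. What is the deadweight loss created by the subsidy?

Deadweight loss = 48000/23

Pre-subsidy: 678 - 4P = -285 + 7.5P gives P* = 1926/23, Q* = 7890/23.
With the subsidy, sellers receive Ps = Pb + 40 for each unit, where Pb is the price buyers pay.
Supply in terms of Pb becomes Qs = -285 + 7.5(Pb + 40) = 15 + 7.5Pb. Setting this equal to demand: 678 - 4Pb = 15 + 7.5Pb, so Pb = 1326/23.
Sellers receive Ps = 1326/23 + 40 = 2246/23; Q' = 678 − 4·(1326/23) = 10290/23.
The subsidy expands output by 10290/23 − 7890/23 = 2400/23 past the efficient level; on those units the gap between marginal cost and willingness to pay runs from 0 up to 40.
DWL = ½ × 40 × 2400/23 = 48000/23.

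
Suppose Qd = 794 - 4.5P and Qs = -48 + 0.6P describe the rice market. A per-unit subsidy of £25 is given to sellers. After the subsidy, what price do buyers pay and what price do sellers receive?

Pre-subsidy: 794 - 4.5P = -48 + 0.6P gives P* = 8420/51, Q* = 868/17.
With the subsidy, sellers receive Ps = Pb + 25 for each unit, where Pb is the price buyers pay.
Supply in terms of Pb becomes Qs = -48 + 0.6(Pb + 25) = -33 + 0.6Pb. Setting this equal to demand: 794 - 4.5Pb = -33 + 0.6Pb, so Pb = 8270/51.
Sellers receive Ps = 8270/51 + 25 = 9545/51; Q' = 794 − 4.5·(8270/51) = 1093/17.

Buyers pay 8270/51; sellers receive 9545/51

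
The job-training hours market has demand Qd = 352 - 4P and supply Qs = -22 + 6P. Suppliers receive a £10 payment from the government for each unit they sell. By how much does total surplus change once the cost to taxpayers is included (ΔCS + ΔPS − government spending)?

Net change in total surplus = -£120

Pre-subsidy: 352 - 4P = -22 + 6P gives P* = 37.4, Q* = 202.4.
With the subsidy, sellers receive Ps = Pb + 10 for each unit, where Pb is the price buyers pay.
Supply in terms of Pb becomes Qs = -22 + 6(Pb + 10) = 38 + 6Pb. Setting this equal to demand: 352 - 4Pb = 38 + 6Pb, so Pb = 31.4.
Sellers receive Ps = 31.4 + 10 = 41.4; Q' = 352 − 4·31.4 = 226.4.
ΔCS = ½(202.4 + 226.4)(37.4 − 31.4) = 1286.4; ΔPS = ½(202.4 + 226.4)(41.4 − 37.4) = 857.6.
Government spending = 10 × 226.4 = 2264.
Net change = 1286.4 + 857.6 − 2264 = -120. The loss equals the DWL triangle ½·10·24.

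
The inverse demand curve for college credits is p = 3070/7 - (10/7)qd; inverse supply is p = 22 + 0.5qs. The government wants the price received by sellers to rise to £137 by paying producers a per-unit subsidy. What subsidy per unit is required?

Required subsidy s = £27 per unit

At a seller price of 137, quantity supplied is -44 + 2·137 = 230.
Buyers absorb 230 only when they pay pb = 3070/7 − (10/7)·230 = 110.
s = ps − pb = 137 − 110 = 27.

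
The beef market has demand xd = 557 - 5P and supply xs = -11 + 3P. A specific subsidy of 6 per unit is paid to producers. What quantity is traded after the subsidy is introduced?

Pre-subsidy: 557 - 5P = -11 + 3P gives P* = 71, x* = 202.
With the subsidy, sellers receive Ps = Pb + 6 for each unit, where Pb is the price buyers pay.
Supply in terms of Pb becomes xs = -11 + 3(Pb + 6) = 7 + 3Pb. Setting this equal to demand: 557 - 5Pb = 7 + 3Pb, so Pb = 68.75.
Sellers receive Ps = 68.75 + 6 = 74.75; x' = 557 − 5·68.75 = 213.25.

x' = 213.25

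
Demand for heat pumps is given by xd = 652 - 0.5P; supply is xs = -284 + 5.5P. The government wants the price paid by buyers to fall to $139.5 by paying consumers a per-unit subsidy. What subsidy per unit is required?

Required subsidy s = $18 per unit

At a buyer price of 139.5, quantity demanded is 652 − 0.5·139.5 = 582.25.
Sellers supply 582.25 only when they receive Ps with -284 + 5.5·Ps = 582.25, i.e. Ps = 157.5.
s = Ps − Pb = 157.5 − 139.5 = 18.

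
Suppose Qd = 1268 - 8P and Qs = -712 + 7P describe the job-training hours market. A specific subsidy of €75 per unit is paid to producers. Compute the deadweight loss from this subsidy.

Pre-subsidy: 1268 - 8P = -712 + 7P gives P* = 132, Q* = 212.
With the subsidy, sellers receive Ps = Pb + 75 for each unit, where Pb is the price buyers pay.
Supply in terms of Pb becomes Qs = -712 + 7(Pb + 75) = -187 + 7Pb. Setting this equal to demand: 1268 - 8Pb = -187 + 7Pb, so Pb = 97.
Sellers receive Ps = 97 + 75 = 172; Q' = 1268 − 8·97 = 492.
The subsidy expands output by 492 − 212 = 280 past the efficient level; on those units the gap between marginal cost and willingness to pay runs from 0 up to 75.
DWL = ½ × 75 × 280 = 10500.

Deadweight loss = €10500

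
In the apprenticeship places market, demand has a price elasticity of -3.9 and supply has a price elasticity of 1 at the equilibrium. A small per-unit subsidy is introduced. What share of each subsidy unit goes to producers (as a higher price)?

For a small subsidy around the equilibrium, the benefit split depends on the relative slopes, which at a point are proportional to the elasticities.
Buyer share = εs/(εs + |εd|) = 1/(1 + 3.9) = 10/49; seller share = |εd|/(εs + |εd|) = 39/49.
So producers capture 39/49 of the subsidy.

Producer share = 39/49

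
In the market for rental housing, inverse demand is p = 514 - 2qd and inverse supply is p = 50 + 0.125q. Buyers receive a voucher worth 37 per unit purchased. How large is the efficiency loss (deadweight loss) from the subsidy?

Pre-subsidy: 514 - 2q = 50 + 0.125q gives q* = 3712/17 and p* = 1314/17.
With the rebate, buyers effectively pay pb = ps − 37, where ps is the price sellers receive.
On the curves, pb = 514 - 2q and ps = 50 + 0.125q; the wedge ps − pb = 37 gives 50 + 0.125q − (514 - 2q) = 37, so q' = 4008/17.
Then pb = 514 − 2·(4008/17) = 722/17 and ps = 50 + 0.125·(4008/17) = 1351/17.
The subsidy expands output by 4008/17 − 3712/17 = 296/17 past the efficient level; on those units the gap between marginal cost and willingness to pay runs from 0 up to 37.
DWL = ½ × 37 × 296/17 = 5476/17.

Deadweight loss = 5476/17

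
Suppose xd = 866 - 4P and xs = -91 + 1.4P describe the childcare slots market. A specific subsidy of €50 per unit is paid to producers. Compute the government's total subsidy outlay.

Pre-subsidy: 866 - 4P = -91 + 1.4P gives P* = 1595/9, x* = 1414/9.
With the subsidy, sellers receive Ps = Pb + 50 for each unit, where Pb is the price buyers pay.
Supply in terms of Pb becomes xs = -91 + 1.4(Pb + 50) = -21 + 1.4Pb. Setting this equal to demand: 866 - 4Pb = -21 + 1.4Pb, so Pb = 4435/27.
Sellers receive Ps = 4435/27 + 50 = 5785/27; x' = 866 − 4·(4435/27) = 5642/27.
Government outlay = subsidy × quantity = 50 × 5642/27 = 282100/27.

Government cost = 282100/27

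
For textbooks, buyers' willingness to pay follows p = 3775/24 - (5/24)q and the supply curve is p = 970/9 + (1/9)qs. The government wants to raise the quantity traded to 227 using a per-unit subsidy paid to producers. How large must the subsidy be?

At q = 227, from the demand curve buyers pay pb = 3775/24 − (5/24)·227 = 110; from the supply curve sellers need ps = 970/9 + (1/9)·227 = 133.
The subsidy must fill the gap: s = ps − pb = 133 − 110 = 23.

Required subsidy s = 23 per unit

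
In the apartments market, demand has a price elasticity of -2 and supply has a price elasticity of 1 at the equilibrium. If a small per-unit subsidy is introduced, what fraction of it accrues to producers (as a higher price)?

Producer share = 2/3

For a small subsidy around the equilibrium, the benefit split depends on the relative slopes, which at a point are proportional to the elasticities.
Buyer share = εs/(εs + |εd|) = 1/(1 + 2) = 1/3; seller share = |εd|/(εs + |εd|) = 2/3.
So producers capture 2/3 of the subsidy.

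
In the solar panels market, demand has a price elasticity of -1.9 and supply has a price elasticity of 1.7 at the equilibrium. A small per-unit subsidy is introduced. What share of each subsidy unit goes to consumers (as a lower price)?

For a small subsidy around the equilibrium, the benefit split depends on the relative slopes, which at a point are proportional to the elasticities.
Buyer share = εs/(εs + |εd|) = 1.7/(1.7 + 1.9) = 17/36; seller share = |εd|/(εs + |εd|) = 19/36.

Consumer share = 17/36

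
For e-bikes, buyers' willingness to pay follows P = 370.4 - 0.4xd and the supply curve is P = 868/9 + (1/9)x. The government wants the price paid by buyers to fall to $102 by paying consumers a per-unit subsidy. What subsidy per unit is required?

Required subsidy s = $69 per unit

At a buyer price of 102, quantity demanded is 926 − 2.5·102 = 671.
Sellers supply 671 only when they receive Ps = 868/9 + (1/9)·671 = 171.
s = Ps − Pb = 171 − 102 = 69.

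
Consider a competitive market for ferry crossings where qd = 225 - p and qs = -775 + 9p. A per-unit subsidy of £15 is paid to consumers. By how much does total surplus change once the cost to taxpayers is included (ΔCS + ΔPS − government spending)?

Net change in total surplus = -£101.25

Pre-subsidy: 225 - p = -775 + 9p gives p* = 100, q* = 125.
With the rebate, buyers effectively pay pb = ps − 15, where ps is the price sellers receive.
Demand in terms of ps becomes qd = 225 − 1(ps − 15) = 240 - ps. Setting this equal to supply: 240 - ps = -775 + 9ps, so ps = 101.5.
Buyers pay pb = 101.5 − 15 = 86.5; q' = -775 + 9·101.5 = 138.5.
ΔCS = ½(125 + 138.5)(100 − 86.5) = 1778.625; ΔPS = ½(125 + 138.5)(101.5 − 100) = 197.625.
Government spending = 15 × 138.5 = 2077.5.
Net change = 1778.625 + 197.625 − 2077.5 = -101.25. The loss equals the DWL triangle ½·15·13.5.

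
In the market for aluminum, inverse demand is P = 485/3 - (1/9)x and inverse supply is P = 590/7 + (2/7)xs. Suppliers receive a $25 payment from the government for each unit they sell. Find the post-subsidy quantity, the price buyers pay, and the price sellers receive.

x' = 258; buyers pay $133; sellers receive $158

Pre-subsidy: 485/3 - (1/9)x = 590/7 + (2/7)x gives x* = 195 and P* = 140.
With the subsidy, sellers receive Ps = Pb + 25 for each unit, where Pb is the price buyers pay.
On the curves, Pb = 485/3 - (1/9)x and Ps = 590/7 + (2/7)x; the wedge Ps − Pb = 25 gives 590/7 + (2/7)x − (485/3 - (1/9)x) = 25, so x' = 258.
Then Pb = 485/3 − (1/9)·258 = 133 and Ps = 590/7 + (2/7)·258 = 158.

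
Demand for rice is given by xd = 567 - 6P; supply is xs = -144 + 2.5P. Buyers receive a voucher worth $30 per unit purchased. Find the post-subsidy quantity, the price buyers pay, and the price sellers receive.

Pre-subsidy: 567 - 6P = -144 + 2.5P gives P* = 1422/17, x* = 1107/17.
With the rebate, buyers effectively pay Pb = Ps − 30, where Ps is the price sellers receive.
Demand in terms of Ps becomes xd = 567 − 6(Ps − 30) = 747 - 6Ps. Setting this equal to supply: 747 - 6Ps = -144 + 2.5Ps, so Ps = 1782/17.
Buyers pay Pb = 1782/17 − 30 = 1272/17; x' = -144 + 2.5·(1782/17) = 2007/17.

x' = 2007/17; buyers pay 1272/17; sellers receive 1782/17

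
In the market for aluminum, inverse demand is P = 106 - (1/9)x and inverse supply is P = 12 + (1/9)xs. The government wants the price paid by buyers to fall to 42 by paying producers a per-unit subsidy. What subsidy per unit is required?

At a buyer price of 42, quantity demanded is 954 − 9·42 = 576.
Sellers supply 576 only when they receive Ps = 12 + (1/9)·576 = 76.
s = Ps − Pb = 76 − 42 = 34.

Required subsidy s = 34 per unit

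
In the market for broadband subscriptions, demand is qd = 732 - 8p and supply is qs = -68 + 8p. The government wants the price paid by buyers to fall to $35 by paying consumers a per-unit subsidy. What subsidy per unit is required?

Required subsidy s = $30 per unit

At a buyer price of 35, quantity demanded is 732 − 8·35 = 452.
Sellers supply 452 only when they receive ps with -68 + 8·ps = 452, i.e. ps = 65.
s = ps − pb = 65 − 35 = 30.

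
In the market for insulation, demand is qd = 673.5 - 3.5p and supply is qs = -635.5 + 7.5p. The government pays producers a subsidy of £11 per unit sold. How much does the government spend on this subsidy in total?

Government cost = £3115.75

Pre-subsidy: 673.5 - 3.5p = -635.5 + 7.5p gives p* = 119, q* = 257.
With the subsidy, sellers receive ps = pb + 11 for each unit, where pb is the price buyers pay.
Supply in terms of pb becomes qs = -635.5 + 7.5(pb + 11) = -553 + 7.5pb. Setting this equal to demand: 673.5 - 3.5pb = -553 + 7.5pb, so pb = 111.5.
Sellers receive ps = 111.5 + 11 = 122.5; q' = 673.5 − 3.5·111.5 = 283.25.
Government outlay = subsidy × quantity = 11 × 283.25 = 3115.75.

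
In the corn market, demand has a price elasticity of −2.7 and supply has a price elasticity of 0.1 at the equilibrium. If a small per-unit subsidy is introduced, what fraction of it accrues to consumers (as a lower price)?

For a small subsidy around the equilibrium, the benefit split depends on the relative slopes, which at a point are proportional to the elasticities.
Buyer share = εs/(εs + |εd|) = 0.1/(0.1 + 2.7) = 1/28; seller share = |εd|/(εs + |εd|) = 27/28.

Consumer share = 1/28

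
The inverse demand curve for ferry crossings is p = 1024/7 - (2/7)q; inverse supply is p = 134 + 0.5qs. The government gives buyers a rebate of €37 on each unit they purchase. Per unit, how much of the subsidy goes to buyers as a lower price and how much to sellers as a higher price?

Pre-subsidy: 1024/7 - (2/7)q = 134 + 0.5q gives q* = 172/11 and p* = 1560/11.
With the rebate, buyers effectively pay pb = ps − 37, where ps is the price sellers receive.
On the curves, pb = 1024/7 - (2/7)q and ps = 134 + 0.5q; the wedge ps − pb = 37 gives 134 + 0.5q − (1024/7 - (2/7)q) = 37, so q' = 690/11.
Then pb = 1024/7 − (2/7)·(690/11) = 1412/11 and ps = 134 + 0.5·(690/11) = 1819/11.
Buyers' price falls by p* − pb = 1560/11 − 1412/11 = 148/11; sellers' price rises by ps − p* = 1819/11 − 1560/11 = 259/11.

Buyers gain 148/11 per unit; sellers gain 259/11 per unit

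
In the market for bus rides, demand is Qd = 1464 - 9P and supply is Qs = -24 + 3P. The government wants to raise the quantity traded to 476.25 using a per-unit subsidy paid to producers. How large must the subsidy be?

Required subsidy s = 57 per unit

At Q = 476.25, invert demand for the buyer price: Pb = (1464 − 476.25)/9 = 109.75; invert supply for the seller price: Ps = (476.25 − (-24))/3 = 166.75.
The subsidy must fill the gap: s = Ps − Pb = 166.75 − 109.75 = 57.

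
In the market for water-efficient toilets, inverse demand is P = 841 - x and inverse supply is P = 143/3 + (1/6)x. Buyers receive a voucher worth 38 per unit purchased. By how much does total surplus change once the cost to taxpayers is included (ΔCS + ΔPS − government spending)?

Pre-subsidy: 841 - x = 143/3 + (1/6)x gives x* = 680 and P* = 161.
With the rebate, buyers effectively pay Pb = Ps − 38, where Ps is the price sellers receive.
On the curves, Pb = 841 - x and Ps = 143/3 + (1/6)x; the wedge Ps − Pb = 38 gives 143/3 + (1/6)x − (841 - x) = 38, so x' = 4988/7.
Then Pb = 841 − 1·(4988/7) = 899/7 and Ps = 143/3 + (1/6)·(4988/7) = 1165/7.
ΔCS = ½(680 + 4988/7)(161 − 899/7) = 1111272/49; ΔPS = ½(680 + 4988/7)(1165/7 − 161) = 185212/49.
Government spending = 38 × 4988/7 = 189544/7.
Net change = 1111272/49 + 185212/49 − 189544/7 = -4332/7. The loss equals the DWL triangle ½·38·228/7.

Net change in total surplus = -4332/7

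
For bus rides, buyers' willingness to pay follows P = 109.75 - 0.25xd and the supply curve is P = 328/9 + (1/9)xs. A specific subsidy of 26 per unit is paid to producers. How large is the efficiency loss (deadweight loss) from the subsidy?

Pre-subsidy: 109.75 - 0.25x = 328/9 + (1/9)x gives x* = 203 and P* = 59.
With the subsidy, sellers receive Ps = Pb + 26 for each unit, where Pb is the price buyers pay.
On the curves, Pb = 109.75 - 0.25x and Ps = 328/9 + (1/9)x; the wedge Ps − Pb = 26 gives 328/9 + (1/9)x − (109.75 - 0.25x) = 26, so x' = 275.
Then Pb = 109.75 − 0.25·275 = 41 and Ps = 328/9 + (1/9)·275 = 67.
The subsidy expands output by 275 − 203 = 72 past the efficient level; on those units the gap between marginal cost and willingness to pay runs from 0 up to 26.
DWL = ½ × 26 × 72 = 936.

Deadweight loss = 936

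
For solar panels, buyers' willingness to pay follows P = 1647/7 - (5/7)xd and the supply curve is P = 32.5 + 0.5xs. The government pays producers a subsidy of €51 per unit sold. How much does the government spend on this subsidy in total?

Pre-subsidy: 1647/7 - (5/7)x = 32.5 + 0.5x gives x* = 167 and P* = 116.
With the subsidy, sellers receive Ps = Pb + 51 for each unit, where Pb is the price buyers pay.
On the curves, Pb = 1647/7 - (5/7)x and Ps = 32.5 + 0.5x; the wedge Ps − Pb = 51 gives 32.5 + 0.5x − (1647/7 - (5/7)x) = 51, so x' = 209.
Then Pb = 1647/7 − (5/7)·209 = 86 and Ps = 32.5 + 0.5·209 = 137.
Government outlay = subsidy × quantity = 51 × 209 = 10659.

Government cost = €10659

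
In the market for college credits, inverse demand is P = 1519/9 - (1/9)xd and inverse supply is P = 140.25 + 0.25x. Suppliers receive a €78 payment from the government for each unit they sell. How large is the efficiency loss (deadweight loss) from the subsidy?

Deadweight loss = €8424

Pre-subsidy: 1519/9 - (1/9)x = 140.25 + 0.25x gives x* = 79 and P* = 160.
With the subsidy, sellers receive Ps = Pb + 78 for each unit, where Pb is the price buyers pay.
On the curves, Pb = 1519/9 - (1/9)x and Ps = 140.25 + 0.25x; the wedge Ps − Pb = 78 gives 140.25 + 0.25x − (1519/9 - (1/9)x) = 78, so x' = 295.
Then Pb = 1519/9 − (1/9)·295 = 136 and Ps = 140.25 + 0.25·295 = 214.
The subsidy expands output by 295 − 79 = 216 past the efficient level; on those units the gap between marginal cost and willingness to pay runs from 0 up to 78.
DWL = ½ × 78 × 216 = 8424.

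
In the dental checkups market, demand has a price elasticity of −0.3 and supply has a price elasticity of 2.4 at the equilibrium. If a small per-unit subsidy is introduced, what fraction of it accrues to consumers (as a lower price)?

Consumer share = 8/9

For a small subsidy around the equilibrium, the benefit split depends on the relative slopes, which at a point are proportional to the elasticities.
Buyer share = εs/(εs + |εd|) = 2.4/(2.4 + 0.3) = 8/9; seller share = |εd|/(εs + |εd|) = 1/9.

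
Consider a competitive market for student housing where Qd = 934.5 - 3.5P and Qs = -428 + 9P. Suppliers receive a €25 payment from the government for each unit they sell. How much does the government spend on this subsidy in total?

Government cost = €15400

Pre-subsidy: 934.5 - 3.5P = -428 + 9P gives P* = 109, Q* = 553.
With the subsidy, sellers receive Ps = Pb + 25 for each unit, where Pb is the price buyers pay.
Supply in terms of Pb becomes Qs = -428 + 9(Pb + 25) = -203 + 9Pb. Setting this equal to demand: 934.5 - 3.5Pb = -203 + 9Pb, so Pb = 91.
Sellers receive Ps = 91 + 25 = 116; Q' = 934.5 − 3.5·91 = 616.
Government outlay = subsidy × quantity = 25 × 616 = 15400.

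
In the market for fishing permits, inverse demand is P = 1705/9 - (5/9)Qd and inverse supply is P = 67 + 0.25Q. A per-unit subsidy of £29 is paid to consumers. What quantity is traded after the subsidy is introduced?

Q' = 188

Pre-subsidy: 1705/9 - (5/9)Q = 67 + 0.25Q gives Q* = 152 and P* = 105.
With the rebate, buyers effectively pay Pb = Ps − 29, where Ps is the price sellers receive.
On the curves, Pb = 1705/9 - (5/9)Q and Ps = 67 + 0.25Q; the wedge Ps − Pb = 29 gives 67 + 0.25Q − (1705/9 - (5/9)Q) = 29, so Q' = 188.
Then Pb = 1705/9 − (5/9)·188 = 85 and Ps = 67 + 0.25·188 = 114.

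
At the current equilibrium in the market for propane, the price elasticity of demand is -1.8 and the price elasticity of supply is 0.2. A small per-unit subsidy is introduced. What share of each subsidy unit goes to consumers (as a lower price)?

Consumer share = 0.1

For a small subsidy around the equilibrium, the benefit split depends on the relative slopes, which at a point are proportional to the elasticities.
Buyer share = εs/(εs + |εd|) = 0.2/(0.2 + 1.8) = 0.1; seller share = |εd|/(εs + |εd|) = 0.9.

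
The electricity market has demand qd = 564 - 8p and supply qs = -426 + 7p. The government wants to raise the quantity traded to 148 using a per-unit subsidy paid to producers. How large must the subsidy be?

Required subsidy s = 30 per unit

At q = 148, invert demand for the buyer price: pb = (564 − 148)/8 = 52; invert supply for the seller price: ps = (148 − (-426))/7 = 82.
The subsidy must fill the gap: s = ps − pb = 82 − 52 = 30.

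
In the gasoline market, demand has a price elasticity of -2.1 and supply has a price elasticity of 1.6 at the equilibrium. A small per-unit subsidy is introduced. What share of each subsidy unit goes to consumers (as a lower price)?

Consumer share = 16/37

For a small subsidy around the equilibrium, the benefit split depends on the relative slopes, which at a point are proportional to the elasticities.
Buyer share = εs/(εs + |εd|) = 1.6/(1.6 + 2.1) = 16/37; seller share = |εd|/(εs + |εd|) = 21/37.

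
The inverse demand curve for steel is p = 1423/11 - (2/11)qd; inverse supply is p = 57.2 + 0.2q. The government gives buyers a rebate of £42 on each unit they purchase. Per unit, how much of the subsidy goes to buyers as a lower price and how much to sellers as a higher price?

Pre-subsidy: 1423/11 - (2/11)q = 57.2 + 0.2q gives q* = 189 and p* = 95.
With the rebate, buyers effectively pay pb = ps − 42, where ps is the price sellers receive.
On the curves, pb = 1423/11 - (2/11)q and ps = 57.2 + 0.2q; the wedge ps − pb = 42 gives 57.2 + 0.2q − (1423/11 - (2/11)q) = 42, so q' = 299.
Then pb = 1423/11 − (2/11)·299 = 75 and ps = 57.2 + 0.2·299 = 117.
Buyers' price falls by p* − pb = 95 − 75 = 20; sellers' price rises by ps − p* = 117 − 95 = 22.

Buyers gain £20 per unit; sellers gain £22 per unit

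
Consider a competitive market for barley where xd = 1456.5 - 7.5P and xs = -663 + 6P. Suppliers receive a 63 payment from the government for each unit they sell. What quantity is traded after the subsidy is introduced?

Pre-subsidy: 1456.5 - 7.5P = -663 + 6P gives P* = 157, x* = 279.
With the subsidy, sellers receive Ps = Pb + 63 for each unit, where Pb is the price buyers pay.
Supply in terms of Pb becomes xs = -663 + 6(Pb + 63) = -285 + 6Pb. Setting this equal to demand: 1456.5 - 7.5Pb = -285 + 6Pb, so Pb = 129.
Sellers receive Ps = 129 + 63 = 192; x' = 1456.5 − 7.5·129 = 489.

x' = 489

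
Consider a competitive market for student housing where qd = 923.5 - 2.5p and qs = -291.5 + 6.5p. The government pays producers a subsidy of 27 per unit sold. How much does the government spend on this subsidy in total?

Pre-subsidy: 923.5 - 2.5p = -291.5 + 6.5p gives p* = 135, q* = 586.
With the subsidy, sellers receive ps = pb + 27 for each unit, where pb is the price buyers pay.
Supply in terms of pb becomes qs = -291.5 + 6.5(pb + 27) = -116 + 6.5pb. Setting this equal to demand: 923.5 - 2.5pb = -116 + 6.5pb, so pb = 115.5.
Sellers receive ps = 115.5 + 27 = 142.5; q' = 923.5 − 2.5·115.5 = 634.75.
Government outlay = subsidy × quantity = 27 × 634.75 = 17138.25.

Government cost = 17138.25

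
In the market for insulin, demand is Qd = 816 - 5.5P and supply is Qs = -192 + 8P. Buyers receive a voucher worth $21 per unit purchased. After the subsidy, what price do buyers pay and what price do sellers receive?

Buyers pay 560/9; sellers receive 749/9

Pre-subsidy: 816 - 5.5P = -192 + 8P gives P* = 224/3, Q* = 1216/3.
With the rebate, buyers effectively pay Pb = Ps − 21, where Ps is the price sellers receive.
Demand in terms of Ps becomes Qd = 816 − 5.5(Ps − 21) = 931.5 - 5.5Ps. Setting this equal to supply: 931.5 - 5.5Ps = -192 + 8Ps, so Ps = 749/9.
Buyers pay Pb = 749/9 − 21 = 560/9; Q' = -192 + 8·(749/9) = 4264/9.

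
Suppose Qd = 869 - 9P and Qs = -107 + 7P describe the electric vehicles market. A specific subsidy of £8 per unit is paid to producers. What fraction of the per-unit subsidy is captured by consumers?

Pre-subsidy: 869 - 9P = -107 + 7P gives P* = 61, Q* = 320.
With the subsidy, sellers receive Ps = Pb + 8 for each unit, where Pb is the price buyers pay.
Supply in terms of Pb becomes Qs = -107 + 7(Pb + 8) = -51 + 7Pb. Setting this equal to demand: 869 - 9Pb = -51 + 7Pb, so Pb = 57.5.
Sellers receive Ps = 57.5 + 8 = 65.5; Q' = 869 − 9·57.5 = 351.5.
Buyers' price falls by P* − Pb = 61 − 57.5 = 3.5; sellers' price rises by Ps − P* = 65.5 − 61 = 4.5.
So consumers capture 3.5/8 = 0.4375 of each unit of subsidy.

Consumer share = 0.4375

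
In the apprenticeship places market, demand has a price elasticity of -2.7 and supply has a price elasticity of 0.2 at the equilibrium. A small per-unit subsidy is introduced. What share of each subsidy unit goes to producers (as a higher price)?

For a small subsidy around the equilibrium, the benefit split depends on the relative slopes, which at a point are proportional to the elasticities.
Buyer share = εs/(εs + |εd|) = 0.2/(0.2 + 2.7) = 2/29; seller share = |εd|/(εs + |εd|) = 27/29.
So producers capture 27/29 of the subsidy.

Producer share = 27/29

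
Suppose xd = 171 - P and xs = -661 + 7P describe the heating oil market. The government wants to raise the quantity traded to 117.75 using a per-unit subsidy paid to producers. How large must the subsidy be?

At x = 117.75, invert demand for the buyer price: Pb = (171 − 117.75)/1 = 53.25; invert supply for the seller price: Ps = (117.75 − (-661))/7 = 111.25.
The subsidy must fill the gap: s = Ps − Pb = 111.25 − 53.25 = 58.

Required subsidy s = 58 per unit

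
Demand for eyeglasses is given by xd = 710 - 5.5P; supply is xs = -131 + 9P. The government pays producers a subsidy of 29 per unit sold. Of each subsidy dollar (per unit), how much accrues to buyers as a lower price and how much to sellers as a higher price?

Buyers gain 18 per unit; sellers gain 11 per unit

Pre-subsidy: 710 - 5.5P = -131 + 9P gives P* = 58, x* = 391.
With the subsidy, sellers receive Ps = Pb + 29 for each unit, where Pb is the price buyers pay.
Supply in terms of Pb becomes xs = -131 + 9(Pb + 29) = 130 + 9Pb. Setting this equal to demand: 710 - 5.5Pb = 130 + 9Pb, so Pb = 40.
Sellers receive Ps = 40 + 29 = 69; x' = 710 − 5.5·40 = 490.
Buyers' price falls by P* − Pb = 58 − 40 = 18; sellers' price rises by Ps − P* = 69 − 58 = 11.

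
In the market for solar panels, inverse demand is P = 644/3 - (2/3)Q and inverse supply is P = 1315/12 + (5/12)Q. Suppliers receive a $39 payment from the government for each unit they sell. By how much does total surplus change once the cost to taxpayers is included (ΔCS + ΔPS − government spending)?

Net change in total surplus = -$702

Pre-subsidy: 644/3 - (2/3)Q = 1315/12 + (5/12)Q gives Q* = 97 and P* = 150.
With the subsidy, sellers receive Ps = Pb + 39 for each unit, where Pb is the price buyers pay.
On the curves, Pb = 644/3 - (2/3)Q and Ps = 1315/12 + (5/12)Q; the wedge Ps − Pb = 39 gives 1315/12 + (5/12)Q − (644/3 - (2/3)Q) = 39, so Q' = 133.
Then Pb = 644/3 − (2/3)·133 = 126 and Ps = 1315/12 + (5/12)·133 = 165.
ΔCS = ½(97 + 133)(150 − 126) = 2760; ΔPS = ½(97 + 133)(165 − 150) = 1725.
Government spending = 39 × 133 = 5187.
Net change = 2760 + 1725 − 5187 = -702. The loss equals the DWL triangle ½·39·36.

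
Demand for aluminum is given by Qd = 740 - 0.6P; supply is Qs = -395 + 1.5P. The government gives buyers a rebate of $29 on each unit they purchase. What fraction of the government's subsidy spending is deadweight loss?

Pre-subsidy: 740 - 0.6P = -395 + 1.5P gives P* = 11350/21, Q* = 2910/7.
With the rebate, buyers effectively pay Pb = Ps − 29, where Ps is the price sellers receive.
Demand in terms of Ps becomes Qd = 740 − 0.6(Ps − 29) = 757.4 - 0.6Ps. Setting this equal to supply: 757.4 - 0.6Ps = -395 + 1.5Ps, so Ps = 11524/21.
Buyers pay Pb = 11524/21 − 29 = 10915/21; Q' = -395 + 1.5·(11524/21) = 2997/7.
ΔCS = ½(2910/7 + 2997/7)(11350/21 − 10915/21) = 856515/98; ΔPS = ½(2910/7 + 2997/7)(11524/21 − 11350/21) = 171303/49.
Government spending = 29 × 2997/7 = 86913/7.
DWL = ½ × 29 × (2997/7 − 2910/7) = 2523/14; fraction = (2523/14) / (86913/7) = 29/1998.

DWL / government spending = 29/1998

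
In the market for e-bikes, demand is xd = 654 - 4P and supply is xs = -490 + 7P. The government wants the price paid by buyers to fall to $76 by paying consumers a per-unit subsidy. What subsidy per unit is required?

Required subsidy s = $44 per unit

At a buyer price of 76, quantity demanded is 654 − 4·76 = 350.
Sellers supply 350 only when they receive Ps with -490 + 7·Ps = 350, i.e. Ps = 120.
s = Ps − Pb = 120 − 76 = 44.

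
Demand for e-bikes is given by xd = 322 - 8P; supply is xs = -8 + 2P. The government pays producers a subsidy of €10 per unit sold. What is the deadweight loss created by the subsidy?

Deadweight loss = €80

Pre-subsidy: 322 - 8P = -8 + 2P gives P* = 33, x* = 58.
With the subsidy, sellers receive Ps = Pb + 10 for each unit, where Pb is the price buyers pay.
Supply in terms of Pb becomes xs = -8 + 2(Pb + 10) = 12 + 2Pb. Setting this equal to demand: 322 - 8Pb = 12 + 2Pb, so Pb = 31.
Sellers receive Ps = 31 + 10 = 41; x' = 322 − 8·31 = 74.
The subsidy expands output by 74 − 58 = 16 past the efficient level; on those units the gap between marginal cost and willingness to pay runs from 0 up to 10.
DWL = ½ × 10 × 16 = 80.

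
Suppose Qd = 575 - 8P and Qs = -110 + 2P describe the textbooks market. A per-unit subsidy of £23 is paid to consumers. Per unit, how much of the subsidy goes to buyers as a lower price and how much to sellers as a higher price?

Pre-subsidy: 575 - 8P = -110 + 2P gives P* = 68.5, Q* = 27.
With the rebate, buyers effectively pay Pb = Ps − 23, where Ps is the price sellers receive.
Demand in terms of Ps becomes Qd = 575 − 8(Ps − 23) = 759 - 8Ps. Setting this equal to supply: 759 - 8Ps = -110 + 2Ps, so Ps = 86.9.
Buyers pay Pb = 86.9 − 23 = 63.9; Q' = -110 + 2·86.9 = 63.8.
Buyers' price falls by P* − Pb = 68.5 − 63.9 = 4.6; sellers' price rises by Ps − P* = 86.9 − 68.5 = 18.4.

Buyers gain £4.6 per unit; sellers gain £18.4 per unit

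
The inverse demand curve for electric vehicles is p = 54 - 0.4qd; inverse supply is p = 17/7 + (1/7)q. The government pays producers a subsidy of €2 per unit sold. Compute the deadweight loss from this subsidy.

Pre-subsidy: 54 - 0.4q = 17/7 + (1/7)q gives q* = 95 and p* = 16.
With the subsidy, sellers receive ps = pb + 2 for each unit, where pb is the price buyers pay.
On the curves, pb = 54 - 0.4q and ps = 17/7 + (1/7)q; the wedge ps − pb = 2 gives 17/7 + (1/7)q − (54 - 0.4q) = 2, so q' = 1875/19.
Then pb = 54 − 0.4·(1875/19) = 276/19 and ps = 17/7 + (1/7)·(1875/19) = 314/19.
The subsidy expands output by 1875/19 − 95 = 70/19 past the efficient level; on those units the gap between marginal cost and willingness to pay runs from 0 up to 2.
DWL = ½ × 2 × 70/19 = 70/19.

Deadweight loss = 70/19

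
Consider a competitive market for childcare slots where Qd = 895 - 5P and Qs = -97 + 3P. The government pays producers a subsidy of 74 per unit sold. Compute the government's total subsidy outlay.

Government cost = 30617.5

Pre-subsidy: 895 - 5P = -97 + 3P gives P* = 124, Q* = 275.
With the subsidy, sellers receive Ps = Pb + 74 for each unit, where Pb is the price buyers pay.
Supply in terms of Pb becomes Qs = -97 + 3(Pb + 74) = 125 + 3Pb. Setting this equal to demand: 895 - 5Pb = 125 + 3Pb, so Pb = 96.25.
Sellers receive Ps = 96.25 + 74 = 170.25; Q' = 895 − 5·96.25 = 413.75.
Government outlay = subsidy × quantity = 74 × 413.75 = 30617.5.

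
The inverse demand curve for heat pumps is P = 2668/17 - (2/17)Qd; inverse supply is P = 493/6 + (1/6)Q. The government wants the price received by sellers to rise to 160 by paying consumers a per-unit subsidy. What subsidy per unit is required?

Required subsidy s = 58 per unit

At a seller price of 160, quantity supplied is -493 + 6·160 = 467.
Buyers absorb 467 only when they pay Pb = 2668/17 − (2/17)·467 = 102.
s = Ps − Pb = 160 − 102 = 58.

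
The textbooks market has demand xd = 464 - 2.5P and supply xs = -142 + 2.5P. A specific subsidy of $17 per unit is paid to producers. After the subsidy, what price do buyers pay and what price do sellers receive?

Pre-subsidy: 464 - 2.5P = -142 + 2.5P gives P* = 121.2, x* = 161.
With the subsidy, sellers receive Ps = Pb + 17 for each unit, where Pb is the price buyers pay.
Supply in terms of Pb becomes xs = -142 + 2.5(Pb + 17) = -99.5 + 2.5Pb. Setting this equal to demand: 464 - 2.5Pb = -99.5 + 2.5Pb, so Pb = 112.7.
Sellers receive Ps = 112.7 + 17 = 129.7; x' = 464 − 2.5·112.7 = 182.25.

Buyers pay $112.7; sellers receive $129.7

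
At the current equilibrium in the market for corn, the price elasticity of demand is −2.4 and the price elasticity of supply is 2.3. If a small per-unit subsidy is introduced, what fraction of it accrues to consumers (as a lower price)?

Consumer share = 23/47

For a small subsidy around the equilibrium, the benefit split depends on the relative slopes, which at a point are proportional to the elasticities.
Buyer share = εs/(εs + |εd|) = 2.3/(2.3 + 2.4) = 23/47; seller share = |εd|/(εs + |εd|) = 24/47.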